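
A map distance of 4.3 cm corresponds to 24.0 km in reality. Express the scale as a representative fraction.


ground = 24.0 km = 2400000 cm; RF denominator = ground / map = 2400000 / 4.3 ≈ 558140; RF = 1:558140

1:558140


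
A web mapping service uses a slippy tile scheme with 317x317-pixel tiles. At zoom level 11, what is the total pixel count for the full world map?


tiles per axis = 2^11 = 2048
total tiles = 2048^2 = 4194304
pixels per axis = 2048 * 317 = 649216
total pixels = 649216^2 = 421481414656

421481414656 pixels


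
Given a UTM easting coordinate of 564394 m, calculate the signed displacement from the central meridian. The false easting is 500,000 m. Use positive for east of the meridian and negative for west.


displacement = 564394 - 500000 = 64394 m

64394 m


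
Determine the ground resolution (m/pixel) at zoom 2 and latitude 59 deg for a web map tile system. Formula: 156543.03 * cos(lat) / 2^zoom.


res = 156543.03 * cos(59) / 2^2 = 156543.03 * 0.51503807 / 4 = 20156.41 m/pixel

20156.41 m/pixel


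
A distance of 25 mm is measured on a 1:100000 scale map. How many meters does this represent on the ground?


ground = 25 mm * 100000 / 1000 = 2500.0 m

2500.0 m


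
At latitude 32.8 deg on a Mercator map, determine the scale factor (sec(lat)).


SF = 1 / cos(32.8) = 1 / 0.840567 = 1.19

1.19


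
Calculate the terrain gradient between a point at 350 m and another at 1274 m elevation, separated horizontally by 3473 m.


gradient = (1274 - 350) / 3473 = 924 / 3473 = 0.2661

0.2661


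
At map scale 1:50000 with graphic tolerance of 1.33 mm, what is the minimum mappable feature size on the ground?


ground = 1.33 mm * 50000 / 1000 = 66.5 m

66.5 m


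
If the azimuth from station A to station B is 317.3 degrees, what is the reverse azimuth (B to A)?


back azimuth = (317.3 + 180) mod 360 = 137.3 degrees

137.3 degrees


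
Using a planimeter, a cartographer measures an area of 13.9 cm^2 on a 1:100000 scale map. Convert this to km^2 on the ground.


ground_area = 13.9 * (100000/100)^2 = 13900000.0 m^2 = 13.9 km^2

13.9 km^2


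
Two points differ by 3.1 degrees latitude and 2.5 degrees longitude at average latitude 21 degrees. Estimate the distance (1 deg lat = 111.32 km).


dlat_km = 3.1 * 111.32 = 345.092
dlon_km = 2.5 * 111.32 * cos(21) ≈ 259.815
dist = sqrt(345.092^2 + 259.815^2) ≈ 432.0 km

432.0 km


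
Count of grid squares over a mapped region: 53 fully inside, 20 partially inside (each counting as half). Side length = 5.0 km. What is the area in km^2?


effective squares = 53 + 20 * 0.5 = 63.0
area = 63.0 * 25.0 = 1575.0 km^2

1575.0 km^2


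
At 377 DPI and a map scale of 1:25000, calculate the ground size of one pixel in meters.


pixel_cm = 2.54 / 377 ≈ 0.006737 cm
ground = pixel_cm * 25000 / 100 = 2.54 * 25000 / (377 * 100) = 63500 / 37700 ≈ 1.68 m

1.68 m


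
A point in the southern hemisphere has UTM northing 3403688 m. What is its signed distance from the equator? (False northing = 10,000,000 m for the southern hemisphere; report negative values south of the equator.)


For southern: actual = 3403688 - 10000000 = -6596312 m

-6596312 m


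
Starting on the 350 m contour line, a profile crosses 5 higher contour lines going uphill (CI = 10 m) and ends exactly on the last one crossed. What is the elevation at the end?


elevation = 350 + 5 * 10 = 400 m

400 m


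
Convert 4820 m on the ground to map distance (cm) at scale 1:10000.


map_cm = 4820 * 100 / 10000 = 48.2 cm

48.2 cm


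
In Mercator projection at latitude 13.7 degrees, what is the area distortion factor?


area_distortion = 1/cos^2(13.7) = 1.059

1.059


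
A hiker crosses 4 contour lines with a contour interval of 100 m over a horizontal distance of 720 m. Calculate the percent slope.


elevation change = 4 * 100 = 400 m
slope = 400 / 720 * 100 = 55.6%

55.6%


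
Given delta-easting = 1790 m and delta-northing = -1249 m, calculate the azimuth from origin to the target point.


az = atan2(1790, -1249) = 124.9 deg
adjusted to 0-360: 124.9 degrees

124.9 degrees


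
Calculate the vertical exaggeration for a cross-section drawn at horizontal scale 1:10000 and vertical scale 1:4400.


VE = horizontal_scale / vertical_scale = 10000 / 4400 ≈ 2.3

2.3x


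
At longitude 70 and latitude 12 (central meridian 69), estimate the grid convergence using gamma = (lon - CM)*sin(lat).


gamma = (70 - 69) * sin(12) = 1 * 0.207912 = 0.208 degrees

0.208 degrees


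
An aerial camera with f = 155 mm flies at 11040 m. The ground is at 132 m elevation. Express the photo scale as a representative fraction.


scale = f / (H - h) = 155 mm / 10908 m = 155 / 10908000 = 1:70374

1:70374


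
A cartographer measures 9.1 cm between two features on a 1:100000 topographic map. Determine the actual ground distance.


ground = 9.1 cm * 100000 / 100 = 9100.0 m = 9.1 km

9.1 km


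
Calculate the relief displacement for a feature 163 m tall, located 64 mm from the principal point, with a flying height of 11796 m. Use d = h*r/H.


d = h * r / H = 163 * 64 / 11796 = 0.88 mm

0.88 mm


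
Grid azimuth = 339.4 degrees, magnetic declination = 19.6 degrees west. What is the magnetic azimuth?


magnetic azimuth = grid azimuth - declination (east +ve)
mag_az = 339.4 - -19.6 = 359.0 degrees

359.0 degrees


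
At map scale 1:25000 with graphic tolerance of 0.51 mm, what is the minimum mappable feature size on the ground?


ground = 0.51 mm * 25000 / 1000 = 12.75 m

12.75 m


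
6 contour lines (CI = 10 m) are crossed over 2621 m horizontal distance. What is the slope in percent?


elevation change = 6 * 10 = 60 m
slope = 60 / 2621 * 100 = 2.3%

2.3%


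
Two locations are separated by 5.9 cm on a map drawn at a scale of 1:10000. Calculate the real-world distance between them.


ground = 5.9 cm * 10000 / 100 = 590.0 m

590.0 m


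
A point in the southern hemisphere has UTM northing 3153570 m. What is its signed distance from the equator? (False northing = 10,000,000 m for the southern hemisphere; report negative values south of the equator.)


For southern: actual = 3153570 - 10000000 = -6846430 m

-6846430 m


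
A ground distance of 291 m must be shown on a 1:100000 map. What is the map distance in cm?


map_cm = 291 * 100 / 100000 = 0.291 cm ≈ 0.29 cm

0.29 cm


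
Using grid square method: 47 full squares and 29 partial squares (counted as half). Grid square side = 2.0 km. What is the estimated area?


effective squares = 47 + 29 * 0.5 = 61.5
area = 61.5 * 4.0 = 246.0 km^2

246.0 km^2


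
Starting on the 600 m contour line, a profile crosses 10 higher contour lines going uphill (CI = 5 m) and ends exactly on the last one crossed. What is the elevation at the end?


elevation = 600 + 10 * 5 = 650 m

650 m


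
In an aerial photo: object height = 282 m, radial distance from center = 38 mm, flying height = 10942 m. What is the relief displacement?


d = h * r / H = 282 * 38 / 10942 = 0.98 mm

0.98 mm


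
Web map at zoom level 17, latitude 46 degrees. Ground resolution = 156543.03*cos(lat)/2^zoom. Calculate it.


res = 156543.03 * cos(46) / 2^17 = 156543.03 * 0.69465837 / 131072 = 0.83 m/pixel

0.83 m/pixel


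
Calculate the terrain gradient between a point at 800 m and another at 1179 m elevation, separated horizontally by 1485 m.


gradient = (1179 - 800) / 1485 = 379 / 1485 = 0.2552

0.2552


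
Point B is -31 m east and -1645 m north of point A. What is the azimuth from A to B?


az = atan2(-31, -1645) = -178.9 deg
adjusted to 0-360: 181.1 degrees

181.1 degrees


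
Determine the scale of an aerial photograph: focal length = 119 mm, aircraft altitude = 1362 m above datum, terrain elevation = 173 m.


scale = f / (H - h) = 119 mm / 1189 m = 119 / 1189000 = 1:9992

1:9992


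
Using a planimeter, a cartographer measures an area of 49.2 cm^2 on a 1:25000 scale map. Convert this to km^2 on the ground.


ground_area = 49.2 * (25000/100)^2 = 3075000.0 m^2 = 3.075 km^2

3.075 km^2


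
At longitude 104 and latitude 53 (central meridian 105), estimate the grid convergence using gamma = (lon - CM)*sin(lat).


gamma = (104 - 105) * sin(53) = -1 * 0.798636 = -0.799 degrees

-0.799 degrees


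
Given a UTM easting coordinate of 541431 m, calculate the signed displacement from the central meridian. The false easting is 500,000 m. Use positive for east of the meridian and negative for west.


displacement = 541431 - 500000 = 41431 m

41431 m


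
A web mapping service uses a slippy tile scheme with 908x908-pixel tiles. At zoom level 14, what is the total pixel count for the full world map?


tiles per axis = 2^14 = 16384
total tiles = 16384^2 = 268435456
pixels per axis = 16384 * 908 = 14876672
total pixels = 14876672^2 = 221315369795584

221315369795584 pixels


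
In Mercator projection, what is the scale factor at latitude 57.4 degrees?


SF = 1 / cos(57.4) = 1 / 0.538771 = 1.856

1.856


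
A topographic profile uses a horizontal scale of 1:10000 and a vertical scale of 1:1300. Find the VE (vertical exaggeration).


VE = horizontal_scale / vertical_scale = 10000 / 1300 ≈ 7.7

7.7x


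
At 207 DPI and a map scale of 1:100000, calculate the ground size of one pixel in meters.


pixel_cm = 2.54 / 207 ≈ 0.012271 cm
ground = pixel_cm * 100000 / 100 = 2.54 * 100000 / (207 * 100) = 254000 / 20700 ≈ 12.27 m

12.27 m


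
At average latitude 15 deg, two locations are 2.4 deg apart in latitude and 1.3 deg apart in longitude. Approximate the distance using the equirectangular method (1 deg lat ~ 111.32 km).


dlat_km = 2.4 * 111.32 = 267.168
dlon_km = 1.3 * 111.32 * cos(15) ≈ 139.785
dist = sqrt(267.168^2 + 139.785^2) ≈ 301.5 km

301.5 km


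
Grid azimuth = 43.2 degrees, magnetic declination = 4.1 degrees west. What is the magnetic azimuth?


magnetic azimuth = grid azimuth - declination (east +ve)
mag_az = 43.2 - -4.1 = 47.3 degrees

47.3 degrees


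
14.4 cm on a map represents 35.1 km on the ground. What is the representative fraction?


ground = 35.1 km = 3510000 cm; RF denominator = ground / map = 3510000 / 14.4 = 243750; RF = 1:243750

1:243750


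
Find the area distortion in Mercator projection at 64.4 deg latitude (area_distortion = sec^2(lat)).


area_distortion = 1/cos^2(64.4) = 5.356

5.356


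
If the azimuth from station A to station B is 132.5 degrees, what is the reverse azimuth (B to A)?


back azimuth = (132.5 + 180) mod 360 = 312.5 degrees

312.5 degrees


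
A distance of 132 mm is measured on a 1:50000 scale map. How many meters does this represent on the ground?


ground = 132 mm * 50000 / 1000 = 6600.0 m

6600.0 m


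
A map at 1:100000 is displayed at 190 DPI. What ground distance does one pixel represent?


pixel_cm = 2.54 / 190 ≈ 0.013368 cm
ground = pixel_cm * 100000 / 100 = 2.54 * 100000 / (190 * 100) = 254000 / 19000 ≈ 13.37 m

13.37 m


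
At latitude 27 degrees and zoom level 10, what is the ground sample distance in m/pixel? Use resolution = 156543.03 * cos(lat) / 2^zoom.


res = 156543.03 * cos(27) / 2^10 = 156543.03 * 0.89100652 / 1024 = 136.21 m/pixel

136.21 m/pixel


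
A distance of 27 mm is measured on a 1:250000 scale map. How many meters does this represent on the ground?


ground = 27 mm * 250000 / 1000 = 6750.0 m

6750.0 m


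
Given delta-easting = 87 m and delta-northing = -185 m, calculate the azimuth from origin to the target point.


az = atan2(87, -185) = 154.8 deg
adjusted to 0-360: 154.8 degrees

154.8 degrees


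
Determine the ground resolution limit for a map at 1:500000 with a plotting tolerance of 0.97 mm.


ground = 0.97 mm * 500000 / 1000 = 485.0 m

485.0 m


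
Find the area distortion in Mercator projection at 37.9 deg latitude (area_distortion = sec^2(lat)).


area_distortion = 1/cos^2(37.9) = 1.606

1.606


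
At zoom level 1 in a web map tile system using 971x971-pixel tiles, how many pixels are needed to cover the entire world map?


tiles per axis = 2^1 = 2
total tiles = 2^2 = 4
pixels per axis = 2 * 971 = 1942
total pixels = 1942^2 = 3771364

3771364 pixels


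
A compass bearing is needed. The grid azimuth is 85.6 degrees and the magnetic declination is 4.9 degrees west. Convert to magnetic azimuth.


magnetic azimuth = grid azimuth - declination (east +ve)
mag_az = 85.6 - -4.9 = 90.5 degrees

90.5 degrees


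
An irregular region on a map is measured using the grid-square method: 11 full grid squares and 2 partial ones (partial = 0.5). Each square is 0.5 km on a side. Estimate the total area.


effective squares = 11 + 2 * 0.5 = 12.0
area = 12.0 * 0.25 = 3.0 km^2

3.0 km^2


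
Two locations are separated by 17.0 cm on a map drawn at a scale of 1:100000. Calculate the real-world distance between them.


ground = 17.0 cm * 100000 / 100 = 17000.0 m = 17.0 km

17.0 km


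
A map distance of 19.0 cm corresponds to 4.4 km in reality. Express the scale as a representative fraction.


ground = 4.4 km = 440000 cm; RF denominator = ground / map = 440000 / 19.0 ≈ 23158; RF = 1:23158

1:23158


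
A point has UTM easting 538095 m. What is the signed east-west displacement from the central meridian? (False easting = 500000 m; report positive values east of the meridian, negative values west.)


displacement = 538095 - 500000 = 38095 m

38095 m


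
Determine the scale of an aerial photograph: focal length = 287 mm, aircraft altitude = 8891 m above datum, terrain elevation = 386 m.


scale = f / (H - h) = 287 mm / 8505 m = 287 / 8505000 = 1:29634

1:29634


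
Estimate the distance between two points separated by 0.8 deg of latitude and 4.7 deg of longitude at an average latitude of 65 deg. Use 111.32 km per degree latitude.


dlat_km = 0.8 * 111.32 = 89.056
dlon_km = 4.7 * 111.32 * cos(65) ≈ 221.116
dist = sqrt(89.056^2 + 221.116^2) ≈ 238.4 km

238.4 km


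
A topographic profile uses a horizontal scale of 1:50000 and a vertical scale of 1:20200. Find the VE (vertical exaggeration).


VE = horizontal_scale / vertical_scale = 50000 / 20200 ≈ 2.5

2.5x


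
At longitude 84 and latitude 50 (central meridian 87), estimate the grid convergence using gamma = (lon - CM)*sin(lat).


gamma = (84 - 87) * sin(50) = -3 * 0.766044 = -2.298 degrees

-2.298 degrees


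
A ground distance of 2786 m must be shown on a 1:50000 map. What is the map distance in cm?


map_cm = 2786 * 100 / 50000 = 5.572 cm ≈ 5.57 cm

5.57 cm


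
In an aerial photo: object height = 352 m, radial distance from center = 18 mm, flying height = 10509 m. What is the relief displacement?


d = h * r / H = 352 * 18 / 10509 = 0.6 mm

0.6 mm


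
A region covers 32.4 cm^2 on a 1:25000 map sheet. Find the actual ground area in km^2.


ground_area = 32.4 * (25000/100)^2 = 2025000.0 m^2 = 2.025 km^2

2.025 km^2


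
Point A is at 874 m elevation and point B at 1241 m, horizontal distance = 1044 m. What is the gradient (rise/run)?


gradient = (1241 - 874) / 1044 = 367 / 1044 = 0.3515

0.3515


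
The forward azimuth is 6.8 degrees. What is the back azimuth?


back azimuth = (6.8 + 180) mod 360 = 186.8 degrees

186.8 degrees


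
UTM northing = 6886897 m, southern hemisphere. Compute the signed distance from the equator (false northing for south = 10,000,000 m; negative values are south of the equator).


For southern: actual = 6886897 - 10000000 = -3113103 m

-3113103 m


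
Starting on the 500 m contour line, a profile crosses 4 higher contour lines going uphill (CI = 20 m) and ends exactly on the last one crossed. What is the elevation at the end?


elevation = 500 + 4 * 20 = 580 m

580 m


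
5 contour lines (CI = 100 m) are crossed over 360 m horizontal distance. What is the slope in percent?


elevation change = 5 * 100 = 500 m
slope = 500 / 360 * 100 = 138.9%

138.9%


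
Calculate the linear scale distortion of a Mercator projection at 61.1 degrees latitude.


SF = 1 / cos(61.1) = 1 / 0.483282 = 2.069

2.069


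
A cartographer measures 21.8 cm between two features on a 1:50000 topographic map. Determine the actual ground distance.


ground = 21.8 cm * 50000 / 100 = 10900.0 m = 10.9 km

10.9 km


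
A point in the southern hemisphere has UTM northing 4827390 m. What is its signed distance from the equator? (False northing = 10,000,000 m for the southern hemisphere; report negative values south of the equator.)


For southern: actual = 4827390 - 10000000 = -5172610 m

-5172610 m


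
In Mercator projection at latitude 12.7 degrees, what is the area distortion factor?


area_distortion = 1/cos^2(12.7) = 1.051

1.051


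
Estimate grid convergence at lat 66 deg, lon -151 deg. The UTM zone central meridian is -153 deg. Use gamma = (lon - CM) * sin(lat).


gamma = (-151 - -153) * sin(66) = 2 * 0.913545 = 1.827 degrees

1.827 degrees


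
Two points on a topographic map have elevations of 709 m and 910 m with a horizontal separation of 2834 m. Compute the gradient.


gradient = (910 - 709) / 2834 = 201 / 2834 = 0.0709

0.0709


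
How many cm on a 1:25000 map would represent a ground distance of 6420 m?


map_cm = 6420 * 100 / 25000 = 25.68 cm

25.68 cm


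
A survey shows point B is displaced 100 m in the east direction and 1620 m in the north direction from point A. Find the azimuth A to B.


az = atan2(100, 1620) = 3.5 deg
adjusted to 0-360: 3.5 degrees

3.5 degrees


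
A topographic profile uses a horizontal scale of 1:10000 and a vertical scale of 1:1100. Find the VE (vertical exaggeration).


VE = horizontal_scale / vertical_scale = 10000 / 1100 ≈ 9.1

9.1x


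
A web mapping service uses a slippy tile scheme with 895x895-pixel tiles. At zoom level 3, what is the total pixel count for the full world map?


tiles per axis = 2^3 = 8
total tiles = 8^2 = 64
pixels per axis = 8 * 895 = 7160
total pixels = 7160^2 = 51265600

51265600 pixels


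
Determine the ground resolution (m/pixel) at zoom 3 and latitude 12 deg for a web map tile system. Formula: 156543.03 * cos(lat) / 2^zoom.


res = 156543.03 * cos(12) / 2^3 = 156543.03 * 0.9781476 / 8 = 19140.27 m/pixel

19140.27 m/pixel


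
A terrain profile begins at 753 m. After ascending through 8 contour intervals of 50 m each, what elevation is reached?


elevation = 753 + 8 * 50 = 1153 m

1153 m


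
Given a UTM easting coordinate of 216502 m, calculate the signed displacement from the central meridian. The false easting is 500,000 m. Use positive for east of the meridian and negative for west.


displacement = 216502 - 500000 = -283498 m

-283498 m


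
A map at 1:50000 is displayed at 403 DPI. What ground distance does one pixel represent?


pixel_cm = 2.54 / 403 ≈ 0.006303 cm
ground = pixel_cm * 50000 / 100 = 2.54 * 50000 / (403 * 100) = 127000 / 40300 ≈ 3.15 m

3.15 m


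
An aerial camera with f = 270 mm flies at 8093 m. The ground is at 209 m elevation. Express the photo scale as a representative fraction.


scale = f / (H - h) = 270 mm / 7884 m = 270 / 7884000 = 1:29200

1:29200


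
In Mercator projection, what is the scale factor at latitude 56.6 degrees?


SF = 1 / cos(56.6) = 1 / 0.550481 = 1.817

1.817


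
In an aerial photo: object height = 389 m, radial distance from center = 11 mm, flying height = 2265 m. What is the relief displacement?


d = h * r / H = 389 * 11 / 2265 = 1.89 mm

1.89 mm


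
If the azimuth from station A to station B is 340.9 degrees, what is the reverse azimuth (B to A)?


back azimuth = (340.9 + 180) mod 360 = 160.9 degrees

160.9 degrees


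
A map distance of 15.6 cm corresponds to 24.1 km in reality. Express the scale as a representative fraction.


ground = 24.1 km = 2410000 cm; RF denominator = ground / map = 2410000 / 15.6 ≈ 154487; RF = 1:154487

1:154487


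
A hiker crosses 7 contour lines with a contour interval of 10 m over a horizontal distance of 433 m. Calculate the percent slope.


elevation change = 7 * 10 = 70 m
slope = 70 / 433 * 100 = 16.2%

16.2%


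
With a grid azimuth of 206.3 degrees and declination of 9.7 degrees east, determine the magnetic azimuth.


magnetic azimuth = grid azimuth - declination (east +ve)
mag_az = 206.3 - 9.7 = 196.6 degrees

196.6 degrees


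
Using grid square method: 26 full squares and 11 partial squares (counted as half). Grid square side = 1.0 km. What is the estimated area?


effective squares = 26 + 11 * 0.5 = 31.5
area = 31.5 * 1.0 = 31.5 km^2

31.5 km^2


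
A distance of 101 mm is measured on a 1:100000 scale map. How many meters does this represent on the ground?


ground = 101 mm * 100000 / 1000 = 10100.0 m

10100.0 m


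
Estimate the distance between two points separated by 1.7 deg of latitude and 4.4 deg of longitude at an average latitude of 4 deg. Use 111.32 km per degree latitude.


dlat_km = 1.7 * 111.32 = 189.244
dlon_km = 4.4 * 111.32 * cos(4) ≈ 488.615
dist = sqrt(189.244^2 + 488.615^2) ≈ 524.0 km

524.0 km


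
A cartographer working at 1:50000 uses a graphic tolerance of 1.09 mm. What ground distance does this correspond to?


ground = 1.09 mm * 50000 / 1000 = 54.5 m

54.5 m


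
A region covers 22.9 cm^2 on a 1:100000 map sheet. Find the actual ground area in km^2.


ground_area = 22.9 * (100000/100)^2 = 22900000.0 m^2 = 22.9 km^2

22.9 km^2


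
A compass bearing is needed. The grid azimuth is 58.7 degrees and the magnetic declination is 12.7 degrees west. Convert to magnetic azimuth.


magnetic azimuth = grid azimuth - declination (east +ve)
mag_az = 58.7 - -12.7 = 71.4 degrees

71.4 degrees


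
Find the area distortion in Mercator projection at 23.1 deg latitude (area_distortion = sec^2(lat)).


area_distortion = 1/cos^2(23.1) = 1.182

1.182


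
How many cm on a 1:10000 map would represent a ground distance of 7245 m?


map_cm = 7245 * 100 / 10000 = 72.45 cm

72.45 cm


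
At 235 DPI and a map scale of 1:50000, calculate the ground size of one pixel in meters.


pixel_cm = 2.54 / 235 ≈ 0.010809 cm
ground = pixel_cm * 50000 / 100 = 2.54 * 50000 / (235 * 100) = 127000 / 23500 ≈ 5.4 m

5.4 m


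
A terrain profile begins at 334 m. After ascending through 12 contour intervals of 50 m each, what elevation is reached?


elevation = 334 + 12 * 50 = 934 m

934 m


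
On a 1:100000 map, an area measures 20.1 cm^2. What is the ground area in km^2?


ground_area = 20.1 * (100000/100)^2 = 20100000.0 m^2 = 20.1 km^2

20.1 km^2


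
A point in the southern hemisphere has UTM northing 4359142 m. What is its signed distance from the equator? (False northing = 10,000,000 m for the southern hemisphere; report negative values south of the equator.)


For southern: actual = 4359142 - 10000000 = -5640858 m

-5640858 m


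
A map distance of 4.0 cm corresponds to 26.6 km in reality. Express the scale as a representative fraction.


ground = 26.6 km = 2660000 cm; RF denominator = ground / map = 2660000 / 4.0 = 665000; RF = 1:665000

1:665000


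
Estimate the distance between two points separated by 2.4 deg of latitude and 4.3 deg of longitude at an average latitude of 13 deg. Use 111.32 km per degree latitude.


dlat_km = 2.4 * 111.32 = 267.168
dlon_km = 4.3 * 111.32 * cos(13) ≈ 466.408
dist = sqrt(267.168^2 + 466.408^2) ≈ 537.5 km

537.5 km


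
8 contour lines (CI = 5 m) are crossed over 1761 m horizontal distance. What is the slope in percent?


elevation change = 8 * 5 = 40 m
slope = 40 / 1761 * 100 = 2.3%

2.3%


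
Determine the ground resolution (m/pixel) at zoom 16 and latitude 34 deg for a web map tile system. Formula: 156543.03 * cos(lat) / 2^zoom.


res = 156543.03 * cos(34) / 2^16 = 156543.03 * 0.82903757 / 65536 = 1.98 m/pixel

1.98 m/pixel


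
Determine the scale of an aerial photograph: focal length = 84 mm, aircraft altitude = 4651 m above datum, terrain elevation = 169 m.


scale = f / (H - h) = 84 mm / 4482 m = 84 / 4482000 = 1:53357

1:53357


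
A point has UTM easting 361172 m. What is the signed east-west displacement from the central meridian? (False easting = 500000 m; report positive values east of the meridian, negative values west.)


displacement = 361172 - 500000 = -138828 m

-138828 m


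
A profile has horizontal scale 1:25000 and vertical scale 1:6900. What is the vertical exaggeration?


VE = horizontal_scale / vertical_scale = 25000 / 6900 ≈ 3.6

3.6x


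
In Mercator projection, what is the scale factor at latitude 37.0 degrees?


SF = 1 / cos(37.0) = 1 / 0.798636 = 1.252

1.252


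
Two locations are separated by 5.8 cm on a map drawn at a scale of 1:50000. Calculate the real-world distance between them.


ground = 5.8 cm * 50000 / 100 = 2900.0 m = 2.9 km

2.9 km


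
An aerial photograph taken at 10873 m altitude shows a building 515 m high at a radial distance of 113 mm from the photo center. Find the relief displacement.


d = h * r / H = 515 * 113 / 10873 = 5.35 mm

5.35 mm


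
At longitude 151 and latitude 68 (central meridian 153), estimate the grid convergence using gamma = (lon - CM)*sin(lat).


gamma = (151 - 153) * sin(68) = -2 * 0.927184 = -1.854 degrees

-1.854 degrees


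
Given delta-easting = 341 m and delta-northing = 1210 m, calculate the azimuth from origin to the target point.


az = atan2(341, 1210) = 15.7 deg
adjusted to 0-360: 15.7 degrees

15.7 degrees


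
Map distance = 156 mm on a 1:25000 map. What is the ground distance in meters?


ground = 156 mm * 25000 / 1000 = 3900.0 m

3900.0 m


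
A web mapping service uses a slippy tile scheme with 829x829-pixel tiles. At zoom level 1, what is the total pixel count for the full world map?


tiles per axis = 2^1 = 2
total tiles = 2^2 = 4
pixels per axis = 2 * 829 = 1658
total pixels = 1658^2 = 2748964

2748964 pixels


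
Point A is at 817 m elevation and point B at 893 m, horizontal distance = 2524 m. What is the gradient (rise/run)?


gradient = (893 - 817) / 2524 = 76 / 2524 = 0.0301

0.0301


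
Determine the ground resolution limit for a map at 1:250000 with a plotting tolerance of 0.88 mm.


ground = 0.88 mm * 250000 / 1000 = 220.0 m

220.0 m


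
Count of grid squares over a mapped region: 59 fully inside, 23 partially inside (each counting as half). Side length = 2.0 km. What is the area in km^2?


effective squares = 59 + 23 * 0.5 = 70.5
area = 70.5 * 4.0 = 282.0 km^2

282.0 km^2


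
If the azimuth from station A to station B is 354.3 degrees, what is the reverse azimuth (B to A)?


back azimuth = (354.3 + 180) mod 360 = 174.3 degrees

174.3 degrees


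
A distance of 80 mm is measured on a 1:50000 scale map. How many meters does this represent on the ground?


ground = 80 mm * 50000 / 1000 = 4000.0 m

4000.0 m


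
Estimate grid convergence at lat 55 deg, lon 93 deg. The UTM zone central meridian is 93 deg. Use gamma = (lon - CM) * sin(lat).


gamma = (93 - 93) * sin(55) = 0 * 0.819152 = 0.0 degrees

0.0 degrees


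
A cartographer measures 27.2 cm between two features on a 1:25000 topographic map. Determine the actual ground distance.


ground = 27.2 cm * 25000 / 100 = 6800.0 m = 6.8 km

6.8 km


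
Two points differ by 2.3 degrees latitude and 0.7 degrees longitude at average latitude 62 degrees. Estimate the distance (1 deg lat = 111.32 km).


dlat_km = 2.3 * 111.32 = 256.036
dlon_km = 0.7 * 111.32 * cos(62) ≈ 36.583
dist = sqrt(256.036^2 + 36.583^2) ≈ 258.6 km

258.6 km


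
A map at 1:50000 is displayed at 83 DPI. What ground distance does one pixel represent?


pixel_cm = 2.54 / 83 ≈ 0.030602 cm
ground = pixel_cm * 50000 / 100 = 2.54 * 50000 / (83 * 100) = 127000 / 8300 ≈ 15.3 m

15.3 m


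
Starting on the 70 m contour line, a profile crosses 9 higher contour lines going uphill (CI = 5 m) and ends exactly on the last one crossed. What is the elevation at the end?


elevation = 70 + 9 * 5 = 115 m

115 m


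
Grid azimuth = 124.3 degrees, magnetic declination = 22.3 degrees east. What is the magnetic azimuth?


magnetic azimuth = grid azimuth - declination (east +ve)
mag_az = 124.3 - 22.3 = 102.0 degrees

102.0 degrees


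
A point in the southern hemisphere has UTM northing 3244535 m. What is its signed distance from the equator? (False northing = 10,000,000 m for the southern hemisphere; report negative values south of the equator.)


For southern: actual = 3244535 - 10000000 = -6755465 m

-6755465 m


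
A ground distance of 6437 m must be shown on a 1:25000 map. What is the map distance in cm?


map_cm = 6437 * 100 / 25000 = 25.748 cm ≈ 25.75 cm

25.75 cm


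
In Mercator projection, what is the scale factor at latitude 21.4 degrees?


SF = 1 / cos(21.4) = 1 / 0.931056 = 1.074

1.074


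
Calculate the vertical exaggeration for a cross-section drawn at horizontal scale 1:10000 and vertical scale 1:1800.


VE = horizontal_scale / vertical_scale = 10000 / 1800 ≈ 5.6

5.6x


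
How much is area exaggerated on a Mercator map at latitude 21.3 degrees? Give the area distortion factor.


area_distortion = 1/cos^2(21.3) = 1.152

1.152


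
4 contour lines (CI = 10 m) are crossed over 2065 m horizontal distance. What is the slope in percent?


elevation change = 4 * 10 = 40 m
slope = 40 / 2065 * 100 = 1.9%

1.9%


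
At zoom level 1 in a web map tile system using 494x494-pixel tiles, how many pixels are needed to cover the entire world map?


tiles per axis = 2^1 = 2
total tiles = 2^2 = 4
pixels per axis = 2 * 494 = 988
total pixels = 988^2 = 976144

976144 pixels


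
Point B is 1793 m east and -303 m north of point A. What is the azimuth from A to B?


az = atan2(1793, -303) = 99.6 deg
adjusted to 0-360: 99.6 degrees

99.6 degrees


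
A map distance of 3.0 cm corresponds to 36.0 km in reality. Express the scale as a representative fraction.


ground = 36.0 km = 3600000 cm; RF denominator = ground / map = 3600000 / 3.0 = 1200000; RF = 1:1200000

1:1200000


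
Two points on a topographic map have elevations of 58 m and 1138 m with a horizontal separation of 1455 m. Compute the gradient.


gradient = (1138 - 58) / 1455 = 1080 / 1455 = 0.7423

0.7423


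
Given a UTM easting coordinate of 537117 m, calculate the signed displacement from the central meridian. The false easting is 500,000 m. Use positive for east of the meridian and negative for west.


displacement = 537117 - 500000 = 37117 m

37117 m


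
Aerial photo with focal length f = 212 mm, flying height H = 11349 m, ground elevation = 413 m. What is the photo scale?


scale = f / (H - h) = 212 mm / 10936 m = 212 / 10936000 = 1:51585

1:51585


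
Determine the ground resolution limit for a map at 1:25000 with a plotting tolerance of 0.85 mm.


ground = 0.85 mm * 25000 / 1000 = 21.25 m

21.25 m


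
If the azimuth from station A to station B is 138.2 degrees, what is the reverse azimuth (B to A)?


back azimuth = (138.2 + 180) mod 360 = 318.2 degrees

318.2 degrees


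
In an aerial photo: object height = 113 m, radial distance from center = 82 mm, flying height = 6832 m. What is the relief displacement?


d = h * r / H = 113 * 82 / 6832 = 1.36 mm

1.36 mm


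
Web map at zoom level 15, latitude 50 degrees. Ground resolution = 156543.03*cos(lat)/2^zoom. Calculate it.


res = 156543.03 * cos(50) / 2^15 = 156543.03 * 0.64278761 / 32768 = 3.07 m/pixel

3.07 m/pixel


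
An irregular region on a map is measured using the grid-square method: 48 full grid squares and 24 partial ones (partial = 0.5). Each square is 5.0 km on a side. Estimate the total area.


effective squares = 48 + 24 * 0.5 = 60.0
area = 60.0 * 25.0 = 1500.0 km^2

1500.0 km^2


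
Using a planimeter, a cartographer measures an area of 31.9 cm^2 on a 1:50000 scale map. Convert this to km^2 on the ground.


ground_area = 31.9 * (50000/100)^2 = 7975000.0 m^2 = 7.975 km^2

7.975 km^2


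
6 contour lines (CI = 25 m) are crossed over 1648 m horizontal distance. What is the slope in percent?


elevation change = 6 * 25 = 150 m
slope = 150 / 1648 * 100 = 9.1%

9.1%


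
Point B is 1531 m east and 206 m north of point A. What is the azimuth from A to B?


az = atan2(1531, 206) = 82.3 deg
adjusted to 0-360: 82.3 degrees

82.3 degrees


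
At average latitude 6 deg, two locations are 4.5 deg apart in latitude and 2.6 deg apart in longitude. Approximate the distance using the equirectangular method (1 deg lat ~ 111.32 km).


dlat_km = 4.5 * 111.32 = 500.94
dlon_km = 2.6 * 111.32 * cos(6) ≈ 287.846
dist = sqrt(500.94^2 + 287.846^2) ≈ 577.8 km

577.8 km


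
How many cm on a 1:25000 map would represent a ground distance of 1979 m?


map_cm = 1979 * 100 / 25000 = 7.916 cm ≈ 7.92 cm

7.92 cm


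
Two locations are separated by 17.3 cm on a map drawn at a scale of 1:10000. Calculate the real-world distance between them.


ground = 17.3 cm * 10000 / 100 = 1730.0 m = 1.73 km

1.73 km


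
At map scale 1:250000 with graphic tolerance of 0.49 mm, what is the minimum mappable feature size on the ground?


ground = 0.49 mm * 250000 / 1000 = 122.5 m

122.5 m


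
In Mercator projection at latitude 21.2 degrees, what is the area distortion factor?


area_distortion = 1/cos^2(21.2) = 1.15

1.15


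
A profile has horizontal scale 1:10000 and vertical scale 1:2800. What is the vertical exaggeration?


VE = horizontal_scale / vertical_scale = 10000 / 2800 ≈ 3.6

3.6x


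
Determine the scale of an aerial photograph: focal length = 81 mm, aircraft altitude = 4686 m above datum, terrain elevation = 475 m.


scale = f / (H - h) = 81 mm / 4211 m = 81 / 4211000 = 1:51988

1:51988


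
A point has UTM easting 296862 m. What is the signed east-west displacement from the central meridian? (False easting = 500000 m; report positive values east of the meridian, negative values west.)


displacement = 296862 - 500000 = -203138 m

-203138 m


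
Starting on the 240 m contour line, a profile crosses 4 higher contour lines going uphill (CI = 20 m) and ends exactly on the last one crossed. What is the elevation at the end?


elevation = 240 + 4 * 20 = 320 m

320 m


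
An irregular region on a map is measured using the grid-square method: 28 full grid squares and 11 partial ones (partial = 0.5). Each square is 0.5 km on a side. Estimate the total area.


effective squares = 28 + 11 * 0.5 = 33.5
area = 33.5 * 0.25 = 8.375 km^2

8.375 km^2


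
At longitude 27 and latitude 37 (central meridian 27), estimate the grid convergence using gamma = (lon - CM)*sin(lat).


gamma = (27 - 27) * sin(37) = 0 * 0.601815 = 0.0 degrees

0.0 degrees


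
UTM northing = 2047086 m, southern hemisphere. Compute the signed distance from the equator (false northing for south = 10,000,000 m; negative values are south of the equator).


For southern: actual = 2047086 - 10000000 = -7952914 m

-7952914 m


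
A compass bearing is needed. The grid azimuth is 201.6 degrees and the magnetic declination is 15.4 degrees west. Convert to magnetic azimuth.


magnetic azimuth = grid azimuth - declination (east +ve)
mag_az = 201.6 - -15.4 = 217.0 degrees

217.0 degrees


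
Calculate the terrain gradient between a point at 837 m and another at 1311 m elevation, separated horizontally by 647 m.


gradient = (1311 - 837) / 647 = 474 / 647 = 0.7326

0.7326


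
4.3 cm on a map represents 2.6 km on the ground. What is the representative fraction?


ground = 2.6 km = 260000 cm; RF denominator = ground / map = 260000 / 4.3 ≈ 60465; RF = 1:60465

1:60465


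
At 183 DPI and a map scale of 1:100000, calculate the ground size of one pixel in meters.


pixel_cm = 2.54 / 183 ≈ 0.01388 cm
ground = pixel_cm * 100000 / 100 = 2.54 * 100000 / (183 * 100) = 254000 / 18300 ≈ 13.88 m

13.88 m


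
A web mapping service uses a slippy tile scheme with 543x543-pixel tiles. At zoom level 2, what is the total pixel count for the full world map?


tiles per axis = 2^2 = 4
total tiles = 4^2 = 16
pixels per axis = 4 * 543 = 2172
total pixels = 2172^2 = 4717584

4717584 pixels


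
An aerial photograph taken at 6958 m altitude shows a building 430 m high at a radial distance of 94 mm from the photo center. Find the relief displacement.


d = h * r / H = 430 * 94 / 6958 = 5.81 mm

5.81 mm


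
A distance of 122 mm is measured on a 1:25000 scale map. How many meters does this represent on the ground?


ground = 122 mm * 25000 / 1000 = 3050.0 m

3050.0 m


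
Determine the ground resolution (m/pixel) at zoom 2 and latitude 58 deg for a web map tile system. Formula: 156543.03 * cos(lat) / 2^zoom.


res = 156543.03 * cos(58) / 2^2 = 156543.03 * 0.52991926 / 4 = 20738.79 m/pixel

20738.79 m/pixel


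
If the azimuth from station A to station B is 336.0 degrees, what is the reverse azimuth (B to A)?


back azimuth = (336.0 + 180) mod 360 = 156.0 degrees

156.0 degrees


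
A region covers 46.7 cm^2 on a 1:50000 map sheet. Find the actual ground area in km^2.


ground_area = 46.7 * (50000/100)^2 = 11675000.0 m^2 = 11.675 km^2

11.675 km^2


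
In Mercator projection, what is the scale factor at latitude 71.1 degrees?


SF = 1 / cos(71.1) = 1 / 0.323917 = 3.087

3.087


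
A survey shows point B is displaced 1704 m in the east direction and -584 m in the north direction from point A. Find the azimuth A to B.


az = atan2(1704, -584) = 108.9 deg
adjusted to 0-360: 108.9 degrees

108.9 degrees


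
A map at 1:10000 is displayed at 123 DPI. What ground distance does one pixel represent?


pixel_cm = 2.54 / 123 ≈ 0.02065 cm
ground = pixel_cm * 10000 / 100 = 2.54 * 10000 / (123 * 100) = 25400 / 12300 ≈ 2.07 m

2.07 m


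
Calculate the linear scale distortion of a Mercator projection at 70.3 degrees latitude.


SF = 1 / cos(70.3) = 1 / 0.337095 = 2.967

2.967


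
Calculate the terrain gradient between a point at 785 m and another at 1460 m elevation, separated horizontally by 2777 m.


gradient = (1460 - 785) / 2777 = 675 / 2777 = 0.2431

0.2431


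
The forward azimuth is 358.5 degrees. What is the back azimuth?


back azimuth = (358.5 + 180) mod 360 = 178.5 degrees

178.5 degrees


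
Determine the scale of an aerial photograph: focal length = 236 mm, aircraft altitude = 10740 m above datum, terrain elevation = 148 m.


scale = f / (H - h) = 236 mm / 10592 m = 236 / 10592000 = 1:44881

1:44881


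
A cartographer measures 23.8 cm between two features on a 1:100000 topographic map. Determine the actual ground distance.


ground = 23.8 cm * 100000 / 100 = 23800.0 m = 23.8 km

23.8 km


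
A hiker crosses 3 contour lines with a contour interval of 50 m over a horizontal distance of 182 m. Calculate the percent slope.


elevation change = 3 * 50 = 150 m
slope = 150 / 182 * 100 = 82.4%

82.4%


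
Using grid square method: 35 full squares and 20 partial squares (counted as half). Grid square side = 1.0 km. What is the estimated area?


effective squares = 35 + 20 * 0.5 = 45.0
area = 45.0 * 1.0 = 45.0 km^2

45.0 km^2


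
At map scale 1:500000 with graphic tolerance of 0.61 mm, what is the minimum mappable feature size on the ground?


ground = 0.61 mm * 500000 / 1000 = 305.0 m

305.0 m


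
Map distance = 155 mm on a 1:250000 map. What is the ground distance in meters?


ground = 155 mm * 250000 / 1000 = 38750.0 m

38750.0 m


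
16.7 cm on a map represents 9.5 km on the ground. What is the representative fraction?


ground = 9.5 km = 950000 cm; RF denominator = ground / map = 950000 / 16.7 ≈ 56886; RF = 1:56886

1:56886
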